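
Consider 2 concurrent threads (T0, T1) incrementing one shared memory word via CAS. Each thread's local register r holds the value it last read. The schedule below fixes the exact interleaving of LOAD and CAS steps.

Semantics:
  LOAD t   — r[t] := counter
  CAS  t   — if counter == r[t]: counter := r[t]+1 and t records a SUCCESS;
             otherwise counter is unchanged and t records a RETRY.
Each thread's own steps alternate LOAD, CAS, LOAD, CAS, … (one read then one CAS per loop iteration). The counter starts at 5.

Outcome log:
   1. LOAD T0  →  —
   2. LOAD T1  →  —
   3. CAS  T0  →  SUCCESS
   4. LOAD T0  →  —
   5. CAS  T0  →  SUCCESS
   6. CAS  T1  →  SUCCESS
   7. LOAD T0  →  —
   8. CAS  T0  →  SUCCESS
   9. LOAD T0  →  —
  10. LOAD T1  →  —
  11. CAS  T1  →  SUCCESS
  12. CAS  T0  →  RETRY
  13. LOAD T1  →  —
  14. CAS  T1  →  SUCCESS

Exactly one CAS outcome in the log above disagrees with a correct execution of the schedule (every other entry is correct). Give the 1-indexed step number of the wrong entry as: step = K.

Re-executing:
[1] T0.load  rd  (counter 5, T0.r 5)
[2] T1.load  rd  (counter 5, T1.r 5)
[3] T0.cas  hit  (counter 6, T0.r 5)
[4] T0.load  rd  (counter 6, T0.r 6)
[5] T0.cas  hit  (counter 7, T0.r 6)
[6] T1.cas  miss  (counter 7, T1.r 5)
[7] T0.load  rd  (counter 7, T0.r 7)
[8] T0.cas  hit  (counter 8, T0.r 7)
[9] T0.load  rd  (counter 8, T0.r 8)
[10] T1.load  rd  (counter 8, T1.r 8)
[11] T1.cas  hit  (counter 9, T1.r 8)
[12] T0.cas  miss  (counter 9, T0.r 8)
[13] T1.load  rd  (counter 9, T1.r 9)
[14] T1.cas  hit  (counter 10, T1.r 9)
Log disagrees first at step 6.

step = 6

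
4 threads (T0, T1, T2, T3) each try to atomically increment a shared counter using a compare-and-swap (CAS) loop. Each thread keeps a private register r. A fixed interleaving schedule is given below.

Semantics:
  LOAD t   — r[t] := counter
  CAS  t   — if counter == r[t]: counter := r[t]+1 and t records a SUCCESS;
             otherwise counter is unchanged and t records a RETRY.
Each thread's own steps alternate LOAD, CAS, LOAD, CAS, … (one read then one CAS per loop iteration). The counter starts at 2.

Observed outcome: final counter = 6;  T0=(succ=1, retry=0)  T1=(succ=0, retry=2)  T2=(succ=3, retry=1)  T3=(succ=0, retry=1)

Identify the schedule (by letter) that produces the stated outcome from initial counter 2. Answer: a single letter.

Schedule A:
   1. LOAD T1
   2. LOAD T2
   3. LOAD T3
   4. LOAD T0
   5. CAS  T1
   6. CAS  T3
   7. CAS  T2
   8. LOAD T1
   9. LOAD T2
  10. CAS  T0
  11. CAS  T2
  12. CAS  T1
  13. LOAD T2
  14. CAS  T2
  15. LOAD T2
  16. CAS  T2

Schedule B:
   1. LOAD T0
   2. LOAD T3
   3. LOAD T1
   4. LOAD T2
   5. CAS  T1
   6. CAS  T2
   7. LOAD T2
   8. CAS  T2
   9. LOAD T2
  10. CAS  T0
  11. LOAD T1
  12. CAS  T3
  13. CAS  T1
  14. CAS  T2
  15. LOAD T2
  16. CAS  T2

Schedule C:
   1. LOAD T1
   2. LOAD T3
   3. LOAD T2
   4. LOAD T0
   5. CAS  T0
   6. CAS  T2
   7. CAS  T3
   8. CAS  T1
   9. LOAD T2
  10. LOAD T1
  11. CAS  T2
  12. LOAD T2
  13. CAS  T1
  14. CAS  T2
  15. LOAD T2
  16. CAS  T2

Tracing schedule C:
1. LOAD T1 → mem=2 r[T1]=2 [LOAD]
2. LOAD T3 → mem=2 r[T3]=2 [LOAD]
3. LOAD T2 → mem=2 r[T2]=2 [LOAD]
4. LOAD T0 → mem=2 r[T0]=2 [LOAD]
5. CAS T0 → mem=3 r[T0]=2 [OK]
6. CAS T2 → mem=3 r[T2]=2 [RETRY]
7. CAS T3 → mem=3 r[T3]=2 [RETRY]
8. CAS T1 → mem=3 r[T1]=2 [RETRY]
9. LOAD T2 → mem=3 r[T2]=3 [LOAD]
10. LOAD T1 → mem=3 r[T1]=3 [LOAD]
11. CAS T2 → mem=4 r[T2]=3 [OK]
12. LOAD T2 → mem=4 r[T2]=4 [LOAD]
13. CAS T1 → mem=4 r[T1]=3 [RETRY]
14. CAS T2 → mem=5 r[T2]=4 [OK]
15. LOAD T2 → mem=5 r[T2]=5 [LOAD]
16. CAS T2 → mem=6 r[T2]=5 [OK]

C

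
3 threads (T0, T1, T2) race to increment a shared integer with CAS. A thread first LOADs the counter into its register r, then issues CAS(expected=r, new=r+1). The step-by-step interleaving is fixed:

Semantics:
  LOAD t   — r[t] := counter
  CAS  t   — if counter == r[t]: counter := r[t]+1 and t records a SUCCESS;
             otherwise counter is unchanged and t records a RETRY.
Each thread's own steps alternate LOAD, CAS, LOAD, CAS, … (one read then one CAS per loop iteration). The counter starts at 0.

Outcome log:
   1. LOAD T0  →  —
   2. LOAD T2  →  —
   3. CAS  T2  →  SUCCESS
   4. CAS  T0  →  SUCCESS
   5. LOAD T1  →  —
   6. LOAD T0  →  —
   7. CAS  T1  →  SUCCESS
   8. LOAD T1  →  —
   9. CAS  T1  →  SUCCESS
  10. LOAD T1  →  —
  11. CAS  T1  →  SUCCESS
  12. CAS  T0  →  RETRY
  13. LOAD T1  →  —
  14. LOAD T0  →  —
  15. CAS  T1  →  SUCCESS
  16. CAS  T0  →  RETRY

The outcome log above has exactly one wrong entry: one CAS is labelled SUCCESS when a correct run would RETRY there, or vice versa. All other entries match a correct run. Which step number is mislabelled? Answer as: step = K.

step = 4

Correct run:
step 1: T0 LOAD ⇒ load; ctr=0 reg=0
step 2: T2 LOAD ⇒ load; ctr=0 reg=0
step 3: T2 CAS ⇒ ok; ctr=1 reg=0
step 4: T0 CAS ⇒ retry; ctr=1 reg=0
step 5: T1 LOAD ⇒ load; ctr=1 reg=1
step 6: T0 LOAD ⇒ load; ctr=1 reg=1
step 7: T1 CAS ⇒ ok; ctr=2 reg=1
step 8: T1 LOAD ⇒ load; ctr=2 reg=2
step 9: T1 CAS ⇒ ok; ctr=3 reg=2
step 10: T1 LOAD ⇒ load; ctr=3 reg=3
step 11: T1 CAS ⇒ ok; ctr=4 reg=3
step 12: T0 CAS ⇒ retry; ctr=4 reg=1
step 13: T1 LOAD ⇒ load; ctr=4 reg=4
step 14: T0 LOAD ⇒ load; ctr=4 reg=4
step 15: T1 CAS ⇒ ok; ctr=5 reg=4
step 16: T0 CAS ⇒ retry; ctr=5 reg=4
Mismatch at 4.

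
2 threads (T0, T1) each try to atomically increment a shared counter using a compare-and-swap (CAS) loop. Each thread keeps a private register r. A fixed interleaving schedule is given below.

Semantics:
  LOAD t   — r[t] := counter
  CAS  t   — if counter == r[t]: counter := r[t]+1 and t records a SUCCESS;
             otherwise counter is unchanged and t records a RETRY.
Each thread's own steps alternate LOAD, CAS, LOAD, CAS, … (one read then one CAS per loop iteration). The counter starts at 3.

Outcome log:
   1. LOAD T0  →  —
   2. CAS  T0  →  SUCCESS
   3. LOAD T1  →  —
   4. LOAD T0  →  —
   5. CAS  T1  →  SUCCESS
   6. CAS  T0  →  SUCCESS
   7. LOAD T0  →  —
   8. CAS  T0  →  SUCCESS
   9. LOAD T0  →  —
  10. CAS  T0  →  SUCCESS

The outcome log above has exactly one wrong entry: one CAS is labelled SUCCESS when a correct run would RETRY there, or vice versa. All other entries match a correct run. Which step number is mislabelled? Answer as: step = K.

step = 6

Reference trace:
1. LOAD T0 → mem=3 r[T0]=3 [LOAD]
2. CAS T0 → mem=4 r[T0]=3 [OK]
3. LOAD T1 → mem=4 r[T1]=4 [LOAD]
4. LOAD T0 → mem=4 r[T0]=4 [LOAD]
5. CAS T1 → mem=5 r[T1]=4 [OK]
6. CAS T0 → mem=5 r[T0]=4 [RETRY]
7. LOAD T0 → mem=5 r[T0]=5 [LOAD]
8. CAS T0 → mem=6 r[T0]=5 [OK]
9. LOAD T0 → mem=6 r[T0]=6 [LOAD]
10. CAS T0 → mem=7 r[T0]=6 [OK]
Mismatch at 6.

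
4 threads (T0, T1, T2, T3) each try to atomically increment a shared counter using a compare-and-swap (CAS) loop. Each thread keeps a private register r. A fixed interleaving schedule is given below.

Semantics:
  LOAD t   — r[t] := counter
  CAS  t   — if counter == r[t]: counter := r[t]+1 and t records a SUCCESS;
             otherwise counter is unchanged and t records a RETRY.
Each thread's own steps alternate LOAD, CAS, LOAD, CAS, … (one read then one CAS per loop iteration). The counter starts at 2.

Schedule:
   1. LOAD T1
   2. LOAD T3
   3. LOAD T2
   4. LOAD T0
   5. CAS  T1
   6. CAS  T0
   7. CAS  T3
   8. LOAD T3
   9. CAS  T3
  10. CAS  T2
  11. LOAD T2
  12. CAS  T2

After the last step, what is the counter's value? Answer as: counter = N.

counter = 5

step 1: T1 LOAD ⇒ load; ctr=2 reg=2
step 2: T3 LOAD ⇒ load; ctr=2 reg=2
step 3: T2 LOAD ⇒ load; ctr=2 reg=2
step 4: T0 LOAD ⇒ load; ctr=2 reg=2
step 5: T1 CAS ⇒ ok; ctr=3 reg=2
step 6: T0 CAS ⇒ retry; ctr=3 reg=2
step 7: T3 CAS ⇒ retry; ctr=3 reg=2
step 8: T3 LOAD ⇒ load; ctr=3 reg=3
step 9: T3 CAS ⇒ ok; ctr=4 reg=3
step 10: T2 CAS ⇒ retry; ctr=4 reg=2
step 11: T2 LOAD ⇒ load; ctr=4 reg=4
step 12: T2 CAS ⇒ ok; ctr=5 reg=4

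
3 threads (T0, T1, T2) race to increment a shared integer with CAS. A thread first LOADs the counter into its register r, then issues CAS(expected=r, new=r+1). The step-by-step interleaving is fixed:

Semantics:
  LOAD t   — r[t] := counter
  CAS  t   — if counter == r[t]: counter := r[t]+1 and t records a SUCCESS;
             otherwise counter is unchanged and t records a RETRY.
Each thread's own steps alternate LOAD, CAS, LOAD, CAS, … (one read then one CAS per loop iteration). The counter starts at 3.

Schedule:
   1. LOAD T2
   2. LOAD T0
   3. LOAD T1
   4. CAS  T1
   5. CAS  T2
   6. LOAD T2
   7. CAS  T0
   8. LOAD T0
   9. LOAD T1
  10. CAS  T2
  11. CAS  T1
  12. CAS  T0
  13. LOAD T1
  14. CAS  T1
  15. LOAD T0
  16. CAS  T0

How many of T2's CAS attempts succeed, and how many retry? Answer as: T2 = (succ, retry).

   1) LOAD T2:  M=3  r_T2=3
   2) LOAD T0:  M=3  r_T0=3
   3) LOAD T1:  M=3  r_T1=3
   4) CAS  T1:  M=4  r_T1=3 ✓
   5) CAS  T2:  M=4  r_T2=3 ✗
   6) LOAD T2:  M=4  r_T2=4
   7) CAS  T0:  M=4  r_T0=3 ✗
   8) LOAD T0:  M=4  r_T0=4
   9) LOAD T1:  M=4  r_T1=4
  10) CAS  T2:  M=5  r_T2=4 ✓
  11) CAS  T1:  M=5  r_T1=4 ✗
  12) CAS  T0:  M=5  r_T0=4 ✗
  13) LOAD T1:  M=5  r_T1=5
  14) CAS  T1:  M=6  r_T1=5 ✓
  15) LOAD T0:  M=6  r_T0=6
  16) CAS  T0:  M=7  r_T0=6 ✓

T2 = (1, 1)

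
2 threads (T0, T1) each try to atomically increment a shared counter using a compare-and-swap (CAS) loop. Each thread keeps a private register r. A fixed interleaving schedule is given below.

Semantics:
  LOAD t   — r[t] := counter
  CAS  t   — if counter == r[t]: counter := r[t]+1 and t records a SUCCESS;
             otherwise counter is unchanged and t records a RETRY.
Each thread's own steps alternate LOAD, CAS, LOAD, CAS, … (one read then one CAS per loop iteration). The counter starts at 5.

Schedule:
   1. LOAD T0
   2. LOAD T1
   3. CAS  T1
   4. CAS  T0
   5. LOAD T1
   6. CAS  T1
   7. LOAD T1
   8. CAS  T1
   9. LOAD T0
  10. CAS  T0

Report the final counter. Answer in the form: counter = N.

[1] T0.load  rd  (counter 5, T0.r 5)
[2] T1.load  rd  (counter 5, T1.r 5)
[3] T1.cas  hit  (counter 6, T1.r 5)
[4] T0.cas  miss  (counter 6, T0.r 5)
[5] T1.load  rd  (counter 6, T1.r 6)
[6] T1.cas  hit  (counter 7, T1.r 6)
[7] T1.load  rd  (counter 7, T1.r 7)
[8] T1.cas  hit  (counter 8, T1.r 7)
[9] T0.load  rd  (counter 8, T0.r 8)
[10] T0.cas  hit  (counter 9, T0.r 8)

counter = 9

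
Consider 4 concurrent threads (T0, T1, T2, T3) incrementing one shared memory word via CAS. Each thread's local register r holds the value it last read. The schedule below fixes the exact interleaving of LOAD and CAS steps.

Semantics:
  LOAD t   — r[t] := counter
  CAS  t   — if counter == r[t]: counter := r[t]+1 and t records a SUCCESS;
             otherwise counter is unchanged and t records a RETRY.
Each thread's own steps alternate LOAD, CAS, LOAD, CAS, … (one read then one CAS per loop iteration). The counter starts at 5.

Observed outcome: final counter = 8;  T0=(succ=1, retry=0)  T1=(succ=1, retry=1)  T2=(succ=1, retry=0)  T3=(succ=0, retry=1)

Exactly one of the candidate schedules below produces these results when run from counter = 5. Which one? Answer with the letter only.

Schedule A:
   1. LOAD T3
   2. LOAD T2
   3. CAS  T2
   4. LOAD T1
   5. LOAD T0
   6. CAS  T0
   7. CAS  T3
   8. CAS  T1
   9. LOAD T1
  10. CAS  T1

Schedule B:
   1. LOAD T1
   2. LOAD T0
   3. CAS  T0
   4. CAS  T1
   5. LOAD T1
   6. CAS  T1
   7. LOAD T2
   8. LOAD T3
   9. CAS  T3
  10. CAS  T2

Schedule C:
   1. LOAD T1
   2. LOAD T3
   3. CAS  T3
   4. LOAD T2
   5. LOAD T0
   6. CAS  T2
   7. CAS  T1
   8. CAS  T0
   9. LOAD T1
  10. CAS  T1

A

Tracing schedule A:
1. LOAD T3 → mem=5 r[T3]=5 [LOAD]
2. LOAD T2 → mem=5 r[T2]=5 [LOAD]
3. CAS T2 → mem=6 r[T2]=5 [OK]
4. LOAD T1 → mem=6 r[T1]=6 [LOAD]
5. LOAD T0 → mem=6 r[T0]=6 [LOAD]
6. CAS T0 → mem=7 r[T0]=6 [OK]
7. CAS T3 → mem=7 r[T3]=5 [RETRY]
8. CAS T1 → mem=7 r[T1]=6 [RETRY]
9. LOAD T1 → mem=7 r[T1]=7 [LOAD]
10. CAS T1 → mem=8 r[T1]=7 [OK]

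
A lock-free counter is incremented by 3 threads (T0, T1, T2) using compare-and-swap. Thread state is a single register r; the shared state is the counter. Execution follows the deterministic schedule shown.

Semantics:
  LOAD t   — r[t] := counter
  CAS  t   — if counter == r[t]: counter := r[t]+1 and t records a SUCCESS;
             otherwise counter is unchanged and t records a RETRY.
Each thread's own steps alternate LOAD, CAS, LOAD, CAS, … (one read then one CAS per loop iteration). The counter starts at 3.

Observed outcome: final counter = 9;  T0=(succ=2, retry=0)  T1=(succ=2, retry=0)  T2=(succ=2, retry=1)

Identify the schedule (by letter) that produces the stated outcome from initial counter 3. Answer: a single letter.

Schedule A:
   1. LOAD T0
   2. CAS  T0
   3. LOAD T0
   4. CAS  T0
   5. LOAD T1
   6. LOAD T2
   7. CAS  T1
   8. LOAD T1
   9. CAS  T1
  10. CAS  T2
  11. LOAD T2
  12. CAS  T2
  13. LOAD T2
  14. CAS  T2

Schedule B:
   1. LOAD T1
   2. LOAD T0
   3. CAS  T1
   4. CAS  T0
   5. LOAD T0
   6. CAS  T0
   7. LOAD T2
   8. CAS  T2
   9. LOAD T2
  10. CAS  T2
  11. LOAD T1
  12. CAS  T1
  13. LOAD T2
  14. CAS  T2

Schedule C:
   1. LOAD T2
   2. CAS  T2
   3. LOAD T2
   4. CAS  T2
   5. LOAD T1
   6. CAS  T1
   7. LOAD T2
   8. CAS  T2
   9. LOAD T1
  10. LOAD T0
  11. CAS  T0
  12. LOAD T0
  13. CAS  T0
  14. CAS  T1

A

Run A:
#1 T0 reads 3
#2 T0 CAS(3→4) writes; counter now 4
#3 T0 reads 4
#4 T0 CAS(4→5) writes; counter now 5
#5 T1 reads 5
#6 T2 reads 5
#7 T1 CAS(5→6) writes; counter now 6
#8 T1 reads 6
#9 T1 CAS(6→7) writes; counter now 7
#10 T2 CAS(5→6) fails; counter now 7
#11 T2 reads 7
#12 T2 CAS(7→8) writes; counter now 8
#13 T2 reads 8
#14 T2 CAS(8→9) writes; counter now 9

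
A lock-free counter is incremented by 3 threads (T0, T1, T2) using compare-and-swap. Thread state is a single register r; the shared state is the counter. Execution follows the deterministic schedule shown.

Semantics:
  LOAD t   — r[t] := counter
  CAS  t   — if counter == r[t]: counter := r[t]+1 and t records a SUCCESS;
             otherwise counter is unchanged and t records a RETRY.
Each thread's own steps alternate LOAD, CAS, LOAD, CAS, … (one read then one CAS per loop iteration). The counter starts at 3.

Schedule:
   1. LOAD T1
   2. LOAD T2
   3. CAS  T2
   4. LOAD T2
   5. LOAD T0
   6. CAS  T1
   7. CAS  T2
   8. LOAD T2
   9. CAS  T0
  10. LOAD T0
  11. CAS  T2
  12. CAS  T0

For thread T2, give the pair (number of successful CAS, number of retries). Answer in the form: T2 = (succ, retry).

T2 = (3, 0)

   1) LOAD T1:  M=3  r_T1=3
   2) LOAD T2:  M=3  r_T2=3
   3) CAS  T2:  M=4  r_T2=3 ✓
   4) LOAD T2:  M=4  r_T2=4
   5) LOAD T0:  M=4  r_T0=4
   6) CAS  T1:  M=4  r_T1=3 ✗
   7) CAS  T2:  M=5  r_T2=4 ✓
   8) LOAD T2:  M=5  r_T2=5
   9) CAS  T0:  M=5  r_T0=4 ✗
  10) LOAD T0:  M=5  r_T0=5
  11) CAS  T2:  M=6  r_T2=5 ✓
  12) CAS  T0:  M=6  r_T0=5 ✗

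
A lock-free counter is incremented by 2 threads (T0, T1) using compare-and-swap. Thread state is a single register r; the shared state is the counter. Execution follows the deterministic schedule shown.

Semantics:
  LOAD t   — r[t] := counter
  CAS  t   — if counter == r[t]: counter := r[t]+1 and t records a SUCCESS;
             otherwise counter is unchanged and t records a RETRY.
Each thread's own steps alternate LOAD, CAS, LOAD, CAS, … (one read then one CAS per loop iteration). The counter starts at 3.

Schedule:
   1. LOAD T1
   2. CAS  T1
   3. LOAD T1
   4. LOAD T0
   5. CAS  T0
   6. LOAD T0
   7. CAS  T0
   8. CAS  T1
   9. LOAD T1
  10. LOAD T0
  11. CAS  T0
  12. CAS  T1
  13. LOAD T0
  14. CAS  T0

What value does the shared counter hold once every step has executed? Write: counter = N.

step 1: T1 LOAD ⇒ load; ctr=3 reg=3
step 2: T1 CAS ⇒ ok; ctr=4 reg=3
step 3: T1 LOAD ⇒ load; ctr=4 reg=4
step 4: T0 LOAD ⇒ load; ctr=4 reg=4
step 5: T0 CAS ⇒ ok; ctr=5 reg=4
step 6: T0 LOAD ⇒ load; ctr=5 reg=5
step 7: T0 CAS ⇒ ok; ctr=6 reg=5
step 8: T1 CAS ⇒ retry; ctr=6 reg=4
step 9: T1 LOAD ⇒ load; ctr=6 reg=6
step 10: T0 LOAD ⇒ load; ctr=6 reg=6
step 11: T0 CAS ⇒ ok; ctr=7 reg=6
step 12: T1 CAS ⇒ retry; ctr=7 reg=6
step 13: T0 LOAD ⇒ load; ctr=7 reg=7
step 14: T0 CAS ⇒ ok; ctr=8 reg=7

counter = 8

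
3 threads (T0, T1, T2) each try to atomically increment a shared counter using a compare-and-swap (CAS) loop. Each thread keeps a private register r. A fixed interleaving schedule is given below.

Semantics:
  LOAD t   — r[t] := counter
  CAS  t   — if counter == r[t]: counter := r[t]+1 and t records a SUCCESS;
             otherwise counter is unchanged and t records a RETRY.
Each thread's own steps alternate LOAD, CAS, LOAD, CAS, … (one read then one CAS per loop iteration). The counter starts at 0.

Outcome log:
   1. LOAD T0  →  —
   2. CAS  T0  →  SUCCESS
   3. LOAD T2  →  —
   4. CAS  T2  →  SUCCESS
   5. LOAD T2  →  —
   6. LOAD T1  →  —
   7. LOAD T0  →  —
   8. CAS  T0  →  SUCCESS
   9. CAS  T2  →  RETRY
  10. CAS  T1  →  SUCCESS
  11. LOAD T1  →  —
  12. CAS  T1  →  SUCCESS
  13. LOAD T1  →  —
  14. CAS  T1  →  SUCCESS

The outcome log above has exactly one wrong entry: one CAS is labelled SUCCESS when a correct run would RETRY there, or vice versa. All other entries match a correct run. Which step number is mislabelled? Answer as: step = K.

step = 10

Reference trace:
#1 T0 reads 0
#2 T0 CAS(0→1) writes; counter now 1
#3 T2 reads 1
#4 T2 CAS(1→2) writes; counter now 2
#5 T2 reads 2
#6 T1 reads 2
#7 T0 reads 2
#8 T0 CAS(2→3) writes; counter now 3
#9 T2 CAS(2→3) fails; counter now 3
#10 T1 CAS(2→3) fails; counter now 3
#11 T1 reads 3
#12 T1 CAS(3→4) writes; counter now 4
#13 T1 reads 4
#14 T1 CAS(4→5) writes; counter now 5
Log disagrees first at step 10.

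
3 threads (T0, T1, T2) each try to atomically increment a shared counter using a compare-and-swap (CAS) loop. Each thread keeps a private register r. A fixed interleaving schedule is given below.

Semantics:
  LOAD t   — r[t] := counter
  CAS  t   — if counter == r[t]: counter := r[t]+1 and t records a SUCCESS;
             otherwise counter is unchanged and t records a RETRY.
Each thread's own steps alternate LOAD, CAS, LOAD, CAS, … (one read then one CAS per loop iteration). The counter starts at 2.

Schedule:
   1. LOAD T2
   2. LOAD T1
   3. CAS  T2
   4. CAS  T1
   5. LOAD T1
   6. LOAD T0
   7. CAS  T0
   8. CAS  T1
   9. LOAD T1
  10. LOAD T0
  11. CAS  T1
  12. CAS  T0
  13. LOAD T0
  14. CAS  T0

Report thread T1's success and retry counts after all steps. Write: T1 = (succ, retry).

T1 = (1, 2)

1. LOAD T2 → mem=2 r[T2]=2 [LOAD]
2. LOAD T1 → mem=2 r[T1]=2 [LOAD]
3. CAS T2 → mem=3 r[T2]=2 [OK]
4. CAS T1 → mem=3 r[T1]=2 [RETRY]
5. LOAD T1 → mem=3 r[T1]=3 [LOAD]
6. LOAD T0 → mem=3 r[T0]=3 [LOAD]
7. CAS T0 → mem=4 r[T0]=3 [OK]
8. CAS T1 → mem=4 r[T1]=3 [RETRY]
9. LOAD T1 → mem=4 r[T1]=4 [LOAD]
10. LOAD T0 → mem=4 r[T0]=4 [LOAD]
11. CAS T1 → mem=5 r[T1]=4 [OK]
12. CAS T0 → mem=5 r[T0]=4 [RETRY]
13. LOAD T0 → mem=5 r[T0]=5 [LOAD]
14. CAS T0 → mem=6 r[T0]=5 [OK]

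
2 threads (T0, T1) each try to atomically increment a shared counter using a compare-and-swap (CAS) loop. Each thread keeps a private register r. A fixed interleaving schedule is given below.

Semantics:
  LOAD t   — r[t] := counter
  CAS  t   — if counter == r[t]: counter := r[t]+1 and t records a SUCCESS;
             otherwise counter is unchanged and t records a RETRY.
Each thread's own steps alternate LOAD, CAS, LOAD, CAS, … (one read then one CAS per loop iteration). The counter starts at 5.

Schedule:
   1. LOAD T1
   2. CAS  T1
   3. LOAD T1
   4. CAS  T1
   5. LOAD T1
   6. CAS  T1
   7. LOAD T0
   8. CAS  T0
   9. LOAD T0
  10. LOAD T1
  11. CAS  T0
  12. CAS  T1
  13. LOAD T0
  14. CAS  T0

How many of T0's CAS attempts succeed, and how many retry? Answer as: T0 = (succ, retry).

T0 = (3, 0)

step 1: T1 LOAD ⇒ load; ctr=5 reg=5
step 2: T1 CAS ⇒ ok; ctr=6 reg=5
step 3: T1 LOAD ⇒ load; ctr=6 reg=6
step 4: T1 CAS ⇒ ok; ctr=7 reg=6
step 5: T1 LOAD ⇒ load; ctr=7 reg=7
step 6: T1 CAS ⇒ ok; ctr=8 reg=7
step 7: T0 LOAD ⇒ load; ctr=8 reg=8
step 8: T0 CAS ⇒ ok; ctr=9 reg=8
step 9: T0 LOAD ⇒ load; ctr=9 reg=9
step 10: T1 LOAD ⇒ load; ctr=9 reg=9
step 11: T0 CAS ⇒ ok; ctr=10 reg=9
step 12: T1 CAS ⇒ retry; ctr=10 reg=9
step 13: T0 LOAD ⇒ load; ctr=10 reg=10
step 14: T0 CAS ⇒ ok; ctr=11 reg=10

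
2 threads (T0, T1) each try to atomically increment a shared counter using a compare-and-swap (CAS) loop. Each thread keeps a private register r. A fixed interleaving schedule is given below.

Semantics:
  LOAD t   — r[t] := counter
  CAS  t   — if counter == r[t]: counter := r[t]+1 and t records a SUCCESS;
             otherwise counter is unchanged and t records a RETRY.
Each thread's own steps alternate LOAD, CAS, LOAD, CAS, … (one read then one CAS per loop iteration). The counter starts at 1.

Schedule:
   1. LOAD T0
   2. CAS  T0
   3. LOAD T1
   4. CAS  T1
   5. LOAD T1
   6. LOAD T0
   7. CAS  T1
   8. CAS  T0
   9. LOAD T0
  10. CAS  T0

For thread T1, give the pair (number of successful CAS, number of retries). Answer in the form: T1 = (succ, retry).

   1) LOAD T0:  M=1  r_T0=1
   2) CAS  T0:  M=2  r_T0=1 ✓
   3) LOAD T1:  M=2  r_T1=2
   4) CAS  T1:  M=3  r_T1=2 ✓
   5) LOAD T1:  M=3  r_T1=3
   6) LOAD T0:  M=3  r_T0=3
   7) CAS  T1:  M=4  r_T1=3 ✓
   8) CAS  T0:  M=4  r_T0=3 ✗
   9) LOAD T0:  M=4  r_T0=4
  10) CAS  T0:  M=5  r_T0=4 ✓

T1 = (2, 0)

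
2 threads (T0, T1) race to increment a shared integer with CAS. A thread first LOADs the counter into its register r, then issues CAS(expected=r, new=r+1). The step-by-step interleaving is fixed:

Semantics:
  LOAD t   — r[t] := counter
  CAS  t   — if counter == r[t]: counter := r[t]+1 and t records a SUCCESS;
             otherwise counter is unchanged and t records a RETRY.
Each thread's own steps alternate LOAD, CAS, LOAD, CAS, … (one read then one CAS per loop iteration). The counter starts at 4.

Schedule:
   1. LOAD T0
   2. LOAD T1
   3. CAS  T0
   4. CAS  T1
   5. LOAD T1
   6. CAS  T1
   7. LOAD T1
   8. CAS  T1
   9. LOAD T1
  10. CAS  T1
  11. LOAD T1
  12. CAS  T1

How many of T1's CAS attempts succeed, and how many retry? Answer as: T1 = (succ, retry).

#1 T0 reads 4
#2 T1 reads 4
#3 T0 CAS(4→5) writes; counter now 5
#4 T1 CAS(4→5) fails; counter now 5
#5 T1 reads 5
#6 T1 CAS(5→6) writes; counter now 6
#7 T1 reads 6
#8 T1 CAS(6→7) writes; counter now 7
#9 T1 reads 7
#10 T1 CAS(7→8) writes; counter now 8
#11 T1 reads 8
#12 T1 CAS(8→9) writes; counter now 9

T1 = (4, 1)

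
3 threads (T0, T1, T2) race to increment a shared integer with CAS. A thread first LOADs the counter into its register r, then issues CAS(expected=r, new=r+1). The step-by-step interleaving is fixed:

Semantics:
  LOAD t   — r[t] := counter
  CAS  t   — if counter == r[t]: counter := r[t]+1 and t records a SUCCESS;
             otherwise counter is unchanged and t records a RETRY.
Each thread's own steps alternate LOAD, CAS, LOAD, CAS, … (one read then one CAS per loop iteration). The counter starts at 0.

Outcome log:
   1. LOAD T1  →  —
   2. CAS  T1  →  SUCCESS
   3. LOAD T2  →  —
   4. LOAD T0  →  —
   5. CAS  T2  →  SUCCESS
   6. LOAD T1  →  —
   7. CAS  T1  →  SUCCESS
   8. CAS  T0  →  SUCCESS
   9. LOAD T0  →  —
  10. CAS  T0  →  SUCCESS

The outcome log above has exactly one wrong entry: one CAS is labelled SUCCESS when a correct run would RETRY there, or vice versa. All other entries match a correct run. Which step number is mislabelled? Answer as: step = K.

Reference trace:
#1 T1 reads 0
#2 T1 CAS(0→1) writes; counter now 1
#3 T2 reads 1
#4 T0 reads 1
#5 T2 CAS(1→2) writes; counter now 2
#6 T1 reads 2
#7 T1 CAS(2→3) writes; counter now 3
#8 T0 CAS(1→2) fails; counter now 3
#9 T0 reads 3
#10 T0 CAS(3→4) writes; counter now 4
Mismatch at 8.

step = 8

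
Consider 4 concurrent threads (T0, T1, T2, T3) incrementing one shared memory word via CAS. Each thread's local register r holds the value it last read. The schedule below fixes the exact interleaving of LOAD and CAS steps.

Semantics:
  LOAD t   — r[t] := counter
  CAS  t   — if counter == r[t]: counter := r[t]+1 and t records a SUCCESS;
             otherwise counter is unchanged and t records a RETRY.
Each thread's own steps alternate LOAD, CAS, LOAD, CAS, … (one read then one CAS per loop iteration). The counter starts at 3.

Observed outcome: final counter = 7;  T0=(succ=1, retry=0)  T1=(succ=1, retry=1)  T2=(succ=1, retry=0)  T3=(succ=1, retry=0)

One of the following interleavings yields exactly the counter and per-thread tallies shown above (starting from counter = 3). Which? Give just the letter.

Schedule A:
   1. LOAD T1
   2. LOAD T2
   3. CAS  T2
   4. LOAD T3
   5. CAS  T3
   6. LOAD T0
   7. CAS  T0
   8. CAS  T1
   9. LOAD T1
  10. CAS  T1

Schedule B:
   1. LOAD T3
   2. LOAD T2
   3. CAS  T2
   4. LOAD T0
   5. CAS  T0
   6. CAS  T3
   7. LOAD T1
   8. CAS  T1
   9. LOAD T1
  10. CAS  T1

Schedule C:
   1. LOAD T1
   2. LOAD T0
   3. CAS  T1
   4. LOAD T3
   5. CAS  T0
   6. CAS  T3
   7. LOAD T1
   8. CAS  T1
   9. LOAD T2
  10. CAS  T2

A

Simulating candidate A:
step 1: T1 LOAD ⇒ load; ctr=3 reg=3
step 2: T2 LOAD ⇒ load; ctr=3 reg=3
step 3: T2 CAS ⇒ ok; ctr=4 reg=3
step 4: T3 LOAD ⇒ load; ctr=4 reg=4
step 5: T3 CAS ⇒ ok; ctr=5 reg=4
step 6: T0 LOAD ⇒ load; ctr=5 reg=5
step 7: T0 CAS ⇒ ok; ctr=6 reg=5
step 8: T1 CAS ⇒ retry; ctr=6 reg=3
step 9: T1 LOAD ⇒ load; ctr=6 reg=6
step 10: T1 CAS ⇒ ok; ctr=7 reg=6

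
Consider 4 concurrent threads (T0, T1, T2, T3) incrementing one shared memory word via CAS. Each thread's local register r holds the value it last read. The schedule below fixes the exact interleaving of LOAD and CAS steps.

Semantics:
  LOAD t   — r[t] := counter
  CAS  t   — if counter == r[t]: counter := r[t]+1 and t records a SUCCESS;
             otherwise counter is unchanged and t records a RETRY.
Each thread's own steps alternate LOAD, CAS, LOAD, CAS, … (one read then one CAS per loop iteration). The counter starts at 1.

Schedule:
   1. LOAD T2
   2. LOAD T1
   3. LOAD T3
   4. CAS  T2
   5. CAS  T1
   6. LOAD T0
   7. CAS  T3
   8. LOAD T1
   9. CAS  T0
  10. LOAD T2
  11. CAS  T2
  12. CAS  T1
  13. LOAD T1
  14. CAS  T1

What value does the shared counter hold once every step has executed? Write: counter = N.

   1) LOAD T2:  M=1  r_T2=1
   2) LOAD T1:  M=1  r_T1=1
   3) LOAD T3:  M=1  r_T3=1
   4) CAS  T2:  M=2  r_T2=1 ✓
   5) CAS  T1:  M=2  r_T1=1 ✗
   6) LOAD T0:  M=2  r_T0=2
   7) CAS  T3:  M=2  r_T3=1 ✗
   8) LOAD T1:  M=2  r_T1=2
   9) CAS  T0:  M=3  r_T0=2 ✓
  10) LOAD T2:  M=3  r_T2=3
  11) CAS  T2:  M=4  r_T2=3 ✓
  12) CAS  T1:  M=4  r_T1=2 ✗
  13) LOAD T1:  M=4  r_T1=4
  14) CAS  T1:  M=5  r_T1=4 ✓

counter = 5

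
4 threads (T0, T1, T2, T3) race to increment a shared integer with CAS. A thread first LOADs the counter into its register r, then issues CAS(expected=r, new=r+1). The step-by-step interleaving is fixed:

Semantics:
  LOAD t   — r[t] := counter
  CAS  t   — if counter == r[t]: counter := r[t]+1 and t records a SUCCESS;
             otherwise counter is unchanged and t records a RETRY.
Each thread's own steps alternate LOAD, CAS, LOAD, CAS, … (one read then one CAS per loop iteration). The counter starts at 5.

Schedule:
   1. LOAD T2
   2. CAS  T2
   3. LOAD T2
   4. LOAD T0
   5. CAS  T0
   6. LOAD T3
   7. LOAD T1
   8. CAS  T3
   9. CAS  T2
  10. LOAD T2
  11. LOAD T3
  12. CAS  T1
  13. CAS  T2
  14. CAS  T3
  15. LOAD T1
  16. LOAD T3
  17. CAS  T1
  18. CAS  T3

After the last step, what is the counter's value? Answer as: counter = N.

counter = 10

T2 LOAD — after: cnt=5, r=5 — load
T2 CAS — after: cnt=6, r=5 — ok
T2 LOAD — after: cnt=6, r=6 — load
T0 LOAD — after: cnt=6, r=6 — load
T0 CAS — after: cnt=7, r=6 — ok
T3 LOAD — after: cnt=7, r=7 — load
T1 LOAD — after: cnt=7, r=7 — load
T3 CAS — after: cnt=8, r=7 — ok
T2 CAS — after: cnt=8, r=6 — retry
T2 LOAD — after: cnt=8, r=8 — load
T3 LOAD — after: cnt=8, r=8 — load
T1 CAS — after: cnt=8, r=7 — retry
T2 CAS — after: cnt=9, r=8 — ok
T3 CAS — after: cnt=9, r=8 — retry
T1 LOAD — after: cnt=9, r=9 — load
T3 LOAD — after: cnt=9, r=9 — load
T1 CAS — after: cnt=10, r=9 — ok
T3 CAS — after: cnt=10, r=9 — retry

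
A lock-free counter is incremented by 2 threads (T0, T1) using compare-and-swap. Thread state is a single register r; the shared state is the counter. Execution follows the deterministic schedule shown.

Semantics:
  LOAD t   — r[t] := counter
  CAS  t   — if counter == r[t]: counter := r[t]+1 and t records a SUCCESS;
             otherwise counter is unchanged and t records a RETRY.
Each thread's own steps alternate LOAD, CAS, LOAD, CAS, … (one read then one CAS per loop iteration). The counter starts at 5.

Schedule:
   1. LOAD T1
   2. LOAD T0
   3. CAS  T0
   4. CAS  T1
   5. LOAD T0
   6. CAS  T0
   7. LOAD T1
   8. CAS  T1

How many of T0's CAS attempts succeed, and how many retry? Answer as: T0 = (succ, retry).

T0 = (2, 0)

[1] T1.load  rd  (counter 5, T1.r 5)
[2] T0.load  rd  (counter 5, T0.r 5)
[3] T0.cas  hit  (counter 6, T0.r 5)
[4] T1.cas  miss  (counter 6, T1.r 5)
[5] T0.load  rd  (counter 6, T0.r 6)
[6] T0.cas  hit  (counter 7, T0.r 6)
[7] T1.load  rd  (counter 7, T1.r 7)
[8] T1.cas  hit  (counter 8, T1.r 7)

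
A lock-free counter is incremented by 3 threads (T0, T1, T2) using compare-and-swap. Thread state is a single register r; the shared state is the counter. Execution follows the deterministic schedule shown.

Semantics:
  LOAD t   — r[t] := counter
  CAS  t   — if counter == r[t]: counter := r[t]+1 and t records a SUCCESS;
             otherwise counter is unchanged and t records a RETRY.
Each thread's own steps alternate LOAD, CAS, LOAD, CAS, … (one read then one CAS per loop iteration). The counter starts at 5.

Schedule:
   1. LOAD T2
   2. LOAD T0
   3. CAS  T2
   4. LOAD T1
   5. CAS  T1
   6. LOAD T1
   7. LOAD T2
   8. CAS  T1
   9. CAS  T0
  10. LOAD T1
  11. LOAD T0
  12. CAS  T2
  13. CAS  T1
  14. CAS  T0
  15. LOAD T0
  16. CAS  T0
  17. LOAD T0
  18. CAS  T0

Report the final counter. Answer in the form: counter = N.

   1) LOAD T2:  M=5  r_T2=5
   2) LOAD T0:  M=5  r_T0=5
   3) CAS  T2:  M=6  r_T2=5 ✓
   4) LOAD T1:  M=6  r_T1=6
   5) CAS  T1:  M=7  r_T1=6 ✓
   6) LOAD T1:  M=7  r_T1=7
   7) LOAD T2:  M=7  r_T2=7
   8) CAS  T1:  M=8  r_T1=7 ✓
   9) CAS  T0:  M=8  r_T0=5 ✗
  10) LOAD T1:  M=8  r_T1=8
  11) LOAD T0:  M=8  r_T0=8
  12) CAS  T2:  M=8  r_T2=7 ✗
  13) CAS  T1:  M=9  r_T1=8 ✓
  14) CAS  T0:  M=9  r_T0=8 ✗
  15) LOAD T0:  M=9  r_T0=9
  16) CAS  T0:  M=10  r_T0=9 ✓
  17) LOAD T0:  M=10  r_T0=10
  18) CAS  T0:  M=11  r_T0=10 ✓

counter = 11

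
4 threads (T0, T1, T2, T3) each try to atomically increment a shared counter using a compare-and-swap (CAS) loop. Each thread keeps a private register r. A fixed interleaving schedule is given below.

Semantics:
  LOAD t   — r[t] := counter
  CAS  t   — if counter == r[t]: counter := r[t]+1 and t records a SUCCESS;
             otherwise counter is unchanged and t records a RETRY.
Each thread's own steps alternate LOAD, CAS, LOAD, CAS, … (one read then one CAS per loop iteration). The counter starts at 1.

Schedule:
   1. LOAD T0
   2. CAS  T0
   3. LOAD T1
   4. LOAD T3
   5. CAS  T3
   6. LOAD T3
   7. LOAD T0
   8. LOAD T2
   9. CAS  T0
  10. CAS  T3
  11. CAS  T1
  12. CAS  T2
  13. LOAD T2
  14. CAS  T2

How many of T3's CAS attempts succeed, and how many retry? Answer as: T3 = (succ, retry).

T3 = (1, 1)

#1 T0 reads 1
#2 T0 CAS(1→2) writes; counter now 2
#3 T1 reads 2
#4 T3 reads 2
#5 T3 CAS(2→3) writes; counter now 3
#6 T3 reads 3
#7 T0 reads 3
#8 T2 reads 3
#9 T0 CAS(3→4) writes; counter now 4
#10 T3 CAS(3→4) fails; counter now 4
#11 T1 CAS(2→3) fails; counter now 4
#12 T2 CAS(3→4) fails; counter now 4
#13 T2 reads 4
#14 T2 CAS(4→5) writes; counter now 5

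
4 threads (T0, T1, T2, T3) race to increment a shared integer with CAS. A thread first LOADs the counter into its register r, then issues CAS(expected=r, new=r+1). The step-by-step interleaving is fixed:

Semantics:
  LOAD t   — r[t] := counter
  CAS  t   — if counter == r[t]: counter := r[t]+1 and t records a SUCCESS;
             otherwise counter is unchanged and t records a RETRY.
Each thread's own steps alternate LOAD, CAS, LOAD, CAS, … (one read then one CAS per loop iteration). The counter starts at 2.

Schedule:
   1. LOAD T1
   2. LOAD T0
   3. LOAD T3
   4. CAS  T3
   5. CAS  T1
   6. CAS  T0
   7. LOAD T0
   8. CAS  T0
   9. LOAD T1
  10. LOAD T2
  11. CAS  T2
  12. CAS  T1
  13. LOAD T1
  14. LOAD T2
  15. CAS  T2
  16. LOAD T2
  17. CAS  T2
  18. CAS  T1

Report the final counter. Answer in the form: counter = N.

   1) LOAD T1:  M=2  r_T1=2
   2) LOAD T0:  M=2  r_T0=2
   3) LOAD T3:  M=2  r_T3=2
   4) CAS  T3:  M=3  r_T3=2 ✓
   5) CAS  T1:  M=3  r_T1=2 ✗
   6) CAS  T0:  M=3  r_T0=2 ✗
   7) LOAD T0:  M=3  r_T0=3
   8) CAS  T0:  M=4  r_T0=3 ✓
   9) LOAD T1:  M=4  r_T1=4
  10) LOAD T2:  M=4  r_T2=4
  11) CAS  T2:  M=5  r_T2=4 ✓
  12) CAS  T1:  M=5  r_T1=4 ✗
  13) LOAD T1:  M=5  r_T1=5
  14) LOAD T2:  M=5  r_T2=5
  15) CAS  T2:  M=6  r_T2=5 ✓
  16) LOAD T2:  M=6  r_T2=6
  17) CAS  T2:  M=7  r_T2=6 ✓
  18) CAS  T1:  M=7  r_T1=5 ✗

counter = 7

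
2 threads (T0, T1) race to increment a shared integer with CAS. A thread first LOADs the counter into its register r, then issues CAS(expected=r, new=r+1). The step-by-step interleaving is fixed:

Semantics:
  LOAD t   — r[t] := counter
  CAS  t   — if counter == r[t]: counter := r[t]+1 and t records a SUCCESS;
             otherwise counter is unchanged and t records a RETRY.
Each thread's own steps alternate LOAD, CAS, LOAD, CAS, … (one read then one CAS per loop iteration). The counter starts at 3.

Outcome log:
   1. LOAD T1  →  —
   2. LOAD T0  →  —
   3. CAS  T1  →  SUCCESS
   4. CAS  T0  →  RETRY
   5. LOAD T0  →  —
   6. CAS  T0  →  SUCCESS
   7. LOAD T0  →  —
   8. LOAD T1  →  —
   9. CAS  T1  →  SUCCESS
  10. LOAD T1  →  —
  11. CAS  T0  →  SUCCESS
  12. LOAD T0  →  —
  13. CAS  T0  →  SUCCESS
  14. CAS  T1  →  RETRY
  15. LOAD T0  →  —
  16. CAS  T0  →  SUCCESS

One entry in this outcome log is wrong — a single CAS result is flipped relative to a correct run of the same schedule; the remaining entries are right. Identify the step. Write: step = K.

Re-executing:
[1] T1.load  rd  (counter 3, T1.r 3)
[2] T0.load  rd  (counter 3, T0.r 3)
[3] T1.cas  hit  (counter 4, T1.r 3)
[4] T0.cas  miss  (counter 4, T0.r 3)
[5] T0.load  rd  (counter 4, T0.r 4)
[6] T0.cas  hit  (counter 5, T0.r 4)
[7] T0.load  rd  (counter 5, T0.r 5)
[8] T1.load  rd  (counter 5, T1.r 5)
[9] T1.cas  hit  (counter 6, T1.r 5)
[10] T1.load  rd  (counter 6, T1.r 6)
[11] T0.cas  miss  (counter 6, T0.r 5)
[12] T0.load  rd  (counter 6, T0.r 6)
[13] T0.cas  hit  (counter 7, T0.r 6)
[14] T1.cas  miss  (counter 7, T1.r 6)
[15] T0.load  rd  (counter 7, T0.r 7)
[16] T0.cas  hit  (counter 8, T0.r 7)
Flip is step 11.

step = 11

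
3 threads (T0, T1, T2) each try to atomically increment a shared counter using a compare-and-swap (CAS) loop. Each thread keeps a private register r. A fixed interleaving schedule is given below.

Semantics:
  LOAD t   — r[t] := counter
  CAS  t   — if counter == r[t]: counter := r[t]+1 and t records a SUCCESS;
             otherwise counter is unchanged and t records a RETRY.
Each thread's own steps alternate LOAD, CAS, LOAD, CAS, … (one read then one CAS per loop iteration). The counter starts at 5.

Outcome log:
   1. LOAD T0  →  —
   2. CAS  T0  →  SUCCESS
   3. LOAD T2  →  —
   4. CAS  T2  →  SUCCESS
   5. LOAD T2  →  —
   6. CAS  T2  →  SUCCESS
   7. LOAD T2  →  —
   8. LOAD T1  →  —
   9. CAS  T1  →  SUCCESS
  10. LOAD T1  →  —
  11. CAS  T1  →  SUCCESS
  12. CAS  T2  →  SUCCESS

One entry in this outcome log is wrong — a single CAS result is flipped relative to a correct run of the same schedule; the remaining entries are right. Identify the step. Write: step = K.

Correct run:
#1 T0 reads 5
#2 T0 CAS(5→6) writes; counter now 6
#3 T2 reads 6
#4 T2 CAS(6→7) writes; counter now 7
#5 T2 reads 7
#6 T2 CAS(7→8) writes; counter now 8
#7 T2 reads 8
#8 T1 reads 8
#9 T1 CAS(8→9) writes; counter now 9
#10 T1 reads 9
#11 T1 CAS(9→10) writes; counter now 10
#12 T2 CAS(8→9) fails; counter now 10
Flip is step 12.

step = 12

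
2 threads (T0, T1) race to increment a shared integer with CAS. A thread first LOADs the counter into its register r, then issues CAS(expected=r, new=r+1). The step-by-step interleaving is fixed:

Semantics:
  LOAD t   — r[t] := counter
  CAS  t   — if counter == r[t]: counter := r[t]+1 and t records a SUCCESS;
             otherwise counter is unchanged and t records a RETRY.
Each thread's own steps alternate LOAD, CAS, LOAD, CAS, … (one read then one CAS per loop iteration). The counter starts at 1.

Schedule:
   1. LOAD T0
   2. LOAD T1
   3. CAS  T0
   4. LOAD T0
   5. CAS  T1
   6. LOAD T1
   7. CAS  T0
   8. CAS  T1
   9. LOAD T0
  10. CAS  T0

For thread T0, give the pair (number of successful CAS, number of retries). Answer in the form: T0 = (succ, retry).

T0 = (3, 0)

   1) LOAD T0:  M=1  r_T0=1
   2) LOAD T1:  M=1  r_T1=1
   3) CAS  T0:  M=2  r_T0=1 ✓
   4) LOAD T0:  M=2  r_T0=2
   5) CAS  T1:  M=2  r_T1=1 ✗
   6) LOAD T1:  M=2  r_T1=2
   7) CAS  T0:  M=3  r_T0=2 ✓
   8) CAS  T1:  M=3  r_T1=2 ✗
   9) LOAD T0:  M=3  r_T0=3
  10) CAS  T0:  M=4  r_T0=3 ✓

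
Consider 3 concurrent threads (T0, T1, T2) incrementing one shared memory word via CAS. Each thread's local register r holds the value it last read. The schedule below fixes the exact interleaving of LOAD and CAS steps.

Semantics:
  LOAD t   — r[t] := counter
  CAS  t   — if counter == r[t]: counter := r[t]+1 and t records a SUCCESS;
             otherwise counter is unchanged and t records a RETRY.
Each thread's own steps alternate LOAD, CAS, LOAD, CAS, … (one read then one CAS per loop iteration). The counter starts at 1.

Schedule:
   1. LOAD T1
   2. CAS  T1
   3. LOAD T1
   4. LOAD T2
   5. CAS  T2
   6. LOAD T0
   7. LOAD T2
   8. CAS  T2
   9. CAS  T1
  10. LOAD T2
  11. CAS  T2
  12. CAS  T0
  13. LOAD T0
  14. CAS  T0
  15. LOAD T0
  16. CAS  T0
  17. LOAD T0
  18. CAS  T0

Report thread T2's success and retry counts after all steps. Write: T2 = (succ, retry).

T2 = (3, 0)

T1 LOAD — after: cnt=1, r=1 — load
T1 CAS — after: cnt=2, r=1 — ok
T1 LOAD — after: cnt=2, r=2 — load
T2 LOAD — after: cnt=2, r=2 — load
T2 CAS — after: cnt=3, r=2 — ok
T0 LOAD — after: cnt=3, r=3 — load
T2 LOAD — after: cnt=3, r=3 — load
T2 CAS — after: cnt=4, r=3 — ok
T1 CAS — after: cnt=4, r=2 — retry
T2 LOAD — after: cnt=4, r=4 — load
T2 CAS — after: cnt=5, r=4 — ok
T0 CAS — after: cnt=5, r=3 — retry
T0 LOAD — after: cnt=5, r=5 — load
T0 CAS — after: cnt=6, r=5 — ok
T0 LOAD — after: cnt=6, r=6 — load
T0 CAS — after: cnt=7, r=6 — ok
T0 LOAD — after: cnt=7, r=7 — load
T0 CAS — after: cnt=8, r=7 — ok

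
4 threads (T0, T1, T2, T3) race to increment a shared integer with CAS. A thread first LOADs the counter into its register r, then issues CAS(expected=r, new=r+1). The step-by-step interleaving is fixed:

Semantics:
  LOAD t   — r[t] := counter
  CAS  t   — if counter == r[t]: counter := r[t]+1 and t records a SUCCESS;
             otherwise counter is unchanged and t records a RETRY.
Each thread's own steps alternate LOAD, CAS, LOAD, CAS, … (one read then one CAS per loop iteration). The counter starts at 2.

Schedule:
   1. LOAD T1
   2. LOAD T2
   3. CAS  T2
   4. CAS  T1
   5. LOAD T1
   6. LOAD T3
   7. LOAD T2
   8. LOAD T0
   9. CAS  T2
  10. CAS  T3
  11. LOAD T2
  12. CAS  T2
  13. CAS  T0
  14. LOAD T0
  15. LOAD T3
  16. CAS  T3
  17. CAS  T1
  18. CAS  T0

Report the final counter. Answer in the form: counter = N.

1. LOAD T1 → mem=2 r[T1]=2 [LOAD]
2. LOAD T2 → mem=2 r[T2]=2 [LOAD]
3. CAS T2 → mem=3 r[T2]=2 [OK]
4. CAS T1 → mem=3 r[T1]=2 [RETRY]
5. LOAD T1 → mem=3 r[T1]=3 [LOAD]
6. LOAD T3 → mem=3 r[T3]=3 [LOAD]
7. LOAD T2 → mem=3 r[T2]=3 [LOAD]
8. LOAD T0 → mem=3 r[T0]=3 [LOAD]
9. CAS T2 → mem=4 r[T2]=3 [OK]
10. CAS T3 → mem=4 r[T3]=3 [RETRY]
11. LOAD T2 → mem=4 r[T2]=4 [LOAD]
12. CAS T2 → mem=5 r[T2]=4 [OK]
13. CAS T0 → mem=5 r[T0]=3 [RETRY]
14. LOAD T0 → mem=5 r[T0]=5 [LOAD]
15. LOAD T3 → mem=5 r[T3]=5 [LOAD]
16. CAS T3 → mem=6 r[T3]=5 [OK]
17. CAS T1 → mem=6 r[T1]=3 [RETRY]
18. CAS T0 → mem=6 r[T0]=5 [RETRY]

counter = 6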